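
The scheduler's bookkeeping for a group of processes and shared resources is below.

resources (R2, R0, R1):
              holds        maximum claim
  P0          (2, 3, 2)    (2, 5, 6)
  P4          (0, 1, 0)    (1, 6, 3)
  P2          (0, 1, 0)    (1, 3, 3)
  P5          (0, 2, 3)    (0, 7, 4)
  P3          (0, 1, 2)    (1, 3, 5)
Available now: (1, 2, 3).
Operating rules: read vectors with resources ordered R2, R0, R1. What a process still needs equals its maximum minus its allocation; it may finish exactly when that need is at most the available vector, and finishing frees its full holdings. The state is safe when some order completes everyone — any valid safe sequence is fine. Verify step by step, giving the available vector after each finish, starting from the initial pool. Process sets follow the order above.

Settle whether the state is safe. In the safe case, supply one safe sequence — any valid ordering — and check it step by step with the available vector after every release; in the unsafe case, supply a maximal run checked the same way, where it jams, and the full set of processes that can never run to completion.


SAFE — a valid safe sequence is P3, P0, P5, P4, P2.
Key observation: at P3 the run first touches a limit — (1, 2, 3) against (1, 2, 3), exact on a resource it actually requests.
Walking it through:
  pool = (1, 2, 3)
  P3 needs (1, 2, 3) <= (1, 2, 3) -> finishes; pool += (0, 1, 2) = (1, 3, 5)
  P0 needs (0, 2, 4) <= (1, 3, 5) -> finishes; pool += (2, 3, 2) = (3, 6, 7)
  P5 needs (0, 5, 1) <= (3, 6, 7) -> finishes; pool += (0, 2, 3) = (3, 8, 10)
  P4 needs (1, 5, 3) <= (3, 8, 10) -> finishes; pool += (0, 1, 0) = (3, 9, 10)
  P2 needs (1, 2, 3) <= (3, 9, 10) -> finishes; pool += (0, 1, 0) = (3, 10, 10)


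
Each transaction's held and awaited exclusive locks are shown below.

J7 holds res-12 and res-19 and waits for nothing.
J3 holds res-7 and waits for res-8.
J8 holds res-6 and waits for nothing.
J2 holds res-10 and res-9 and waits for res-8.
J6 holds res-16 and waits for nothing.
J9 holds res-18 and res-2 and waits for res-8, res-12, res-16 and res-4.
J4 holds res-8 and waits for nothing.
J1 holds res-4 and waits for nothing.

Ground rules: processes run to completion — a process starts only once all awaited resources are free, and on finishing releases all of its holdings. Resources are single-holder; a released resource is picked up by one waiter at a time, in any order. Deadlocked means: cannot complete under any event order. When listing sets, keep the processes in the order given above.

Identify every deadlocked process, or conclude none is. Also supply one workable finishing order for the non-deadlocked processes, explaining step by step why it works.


No process is deadlocked.
Key observation: all waits point, directly or indirectly, at processes that can finish, so nothing is permanently blocked.
A valid finishing order for the others: J7, J1, J8, J4, J6, J9, J2, J3.
Walking it through:
  J7: no waits; runs immediately, freeing res-12 and res-19
  J1: no waits; runs immediately, freeing res-4
  J8: no waits; runs immediately, freeing res-6
  J4: no waits; runs immediately, freeing res-8
  J6: no waits; runs immediately, freeing res-16
  run J9 (all its waits — res-8, res-12, res-16 and res-4 — are resolved); releases res-18 and res-2
  run J2 (all its waits — res-8 — are resolved); releases res-10 and res-9
  run J3 (all its waits — res-8 — are resolved); releases res-7


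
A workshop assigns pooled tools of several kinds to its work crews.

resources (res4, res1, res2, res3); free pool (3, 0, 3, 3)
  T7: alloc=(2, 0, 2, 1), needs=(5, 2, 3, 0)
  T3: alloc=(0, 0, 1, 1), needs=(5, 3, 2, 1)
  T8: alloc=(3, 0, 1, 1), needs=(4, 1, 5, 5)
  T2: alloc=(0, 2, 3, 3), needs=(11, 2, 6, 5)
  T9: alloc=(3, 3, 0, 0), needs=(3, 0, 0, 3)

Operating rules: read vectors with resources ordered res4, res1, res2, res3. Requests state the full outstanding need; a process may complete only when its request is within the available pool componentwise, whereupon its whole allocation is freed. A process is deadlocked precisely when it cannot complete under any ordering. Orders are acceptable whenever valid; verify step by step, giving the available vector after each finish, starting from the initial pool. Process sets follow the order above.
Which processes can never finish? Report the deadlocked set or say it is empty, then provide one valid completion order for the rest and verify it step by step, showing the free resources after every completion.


Nothing here is deadlocked.
Key observation: T9 can run right away; the returned allocation unlocks the remaining processes in turn.
One completion order for the rest: T9, T3, T7, T8, T2. Verifying each step:
  pool = (3, 0, 3, 3)
  T9: need (3, 0, 0, 3) fits (3, 0, 3, 3); releases (3, 3, 0, 0), pool now (6, 3, 3, 3)
  T3: need (5, 3, 2, 1) fits (6, 3, 3, 3); releases (0, 0, 1, 1), pool now (6, 3, 4, 4)
  T7: need (5, 2, 3, 0) fits (6, 3, 4, 4); releases (2, 0, 2, 1), pool now (8, 3, 6, 5)
  T8: need (4, 1, 5, 5) fits (8, 3, 6, 5); releases (3, 0, 1, 1), pool now (11, 3, 7, 6)
  T2: need (11, 2, 6, 5) fits (11, 3, 7, 6); releases (0, 2, 3, 3), pool now (11, 5, 10, 9)


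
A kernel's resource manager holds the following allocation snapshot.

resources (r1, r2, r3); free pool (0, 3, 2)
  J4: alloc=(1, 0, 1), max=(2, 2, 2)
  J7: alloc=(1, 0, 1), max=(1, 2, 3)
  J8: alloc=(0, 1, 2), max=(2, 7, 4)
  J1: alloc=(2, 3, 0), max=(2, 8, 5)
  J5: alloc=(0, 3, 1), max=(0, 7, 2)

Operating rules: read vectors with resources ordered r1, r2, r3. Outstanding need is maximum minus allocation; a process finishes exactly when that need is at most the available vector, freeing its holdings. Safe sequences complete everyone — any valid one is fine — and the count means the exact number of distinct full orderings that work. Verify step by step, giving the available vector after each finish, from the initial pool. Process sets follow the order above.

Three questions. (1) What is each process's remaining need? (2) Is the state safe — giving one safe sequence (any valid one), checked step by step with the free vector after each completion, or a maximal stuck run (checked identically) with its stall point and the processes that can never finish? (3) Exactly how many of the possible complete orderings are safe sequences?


(1) Remaining need (order r1, r2, r3):
  J4: (1, 2, 1)
  J7: (0, 2, 2)
  J8: (2, 6, 2)
  J1: (0, 5, 5)
  J5: (0, 4, 1)
(2) The state is UNSAFE.
Key observation: the pool after J7, J4 is (2, 3, 4); every surviving request exceeds it in r2, so progress ends there.
A maximal execution: J7, J4 — then nothing else fits. Check, step by step:
  pool = (0, 3, 2)
  J7: need (0, 2, 2) fits (0, 3, 2); releases (1, 0, 1), pool now (1, 3, 3)
  J4: need (1, 2, 1) fits (1, 3, 3); releases (1, 0, 1), pool now (2, 3, 4)
  J8 cannot run: need (2, 6, 2) vs free (2, 3, 4) (insufficient r2)
  J1 cannot run: need (0, 5, 5) vs free (2, 3, 4) (insufficient r2 and r3)
  J5 cannot run: need (0, 4, 1) vs free (2, 3, 4) (insufficient r2)
Permanently blocked: J8, J1 and J5.
(3) The exact count: 0 of the possible complete orderings are safe sequences.


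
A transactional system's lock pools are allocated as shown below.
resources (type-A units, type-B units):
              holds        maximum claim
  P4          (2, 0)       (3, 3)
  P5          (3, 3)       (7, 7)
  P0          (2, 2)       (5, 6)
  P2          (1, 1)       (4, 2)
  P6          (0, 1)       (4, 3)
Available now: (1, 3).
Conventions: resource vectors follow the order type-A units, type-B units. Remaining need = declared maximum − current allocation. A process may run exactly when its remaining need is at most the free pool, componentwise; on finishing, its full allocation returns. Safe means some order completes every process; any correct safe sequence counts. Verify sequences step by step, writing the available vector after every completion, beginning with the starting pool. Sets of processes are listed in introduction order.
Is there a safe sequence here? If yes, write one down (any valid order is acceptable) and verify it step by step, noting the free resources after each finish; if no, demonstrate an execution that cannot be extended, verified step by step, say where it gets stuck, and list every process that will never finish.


SAFE, for example via the order P4, P2, P5, P0, P6.
Key observation: P4 is the earliest step where a requested resource binds exactly: need (1, 3), pool (1, 3) at its turn.
Verifying each step:
  pool = (1, 3)
  run P4 (needs (1, 3), free (1, 3)); after release of (2, 0) the pool is (3, 3)
  run P2 (needs (3, 1), free (3, 3)); after release of (1, 1) the pool is (4, 4)
  run P5 (needs (4, 4), free (4, 4)); after release of (3, 3) the pool is (7, 7)
  run P0 (needs (3, 4), free (7, 7)); after release of (2, 2) the pool is (9, 9)
  run P6 (needs (4, 2), free (9, 9)); after release of (0, 1) the pool is (9, 10)


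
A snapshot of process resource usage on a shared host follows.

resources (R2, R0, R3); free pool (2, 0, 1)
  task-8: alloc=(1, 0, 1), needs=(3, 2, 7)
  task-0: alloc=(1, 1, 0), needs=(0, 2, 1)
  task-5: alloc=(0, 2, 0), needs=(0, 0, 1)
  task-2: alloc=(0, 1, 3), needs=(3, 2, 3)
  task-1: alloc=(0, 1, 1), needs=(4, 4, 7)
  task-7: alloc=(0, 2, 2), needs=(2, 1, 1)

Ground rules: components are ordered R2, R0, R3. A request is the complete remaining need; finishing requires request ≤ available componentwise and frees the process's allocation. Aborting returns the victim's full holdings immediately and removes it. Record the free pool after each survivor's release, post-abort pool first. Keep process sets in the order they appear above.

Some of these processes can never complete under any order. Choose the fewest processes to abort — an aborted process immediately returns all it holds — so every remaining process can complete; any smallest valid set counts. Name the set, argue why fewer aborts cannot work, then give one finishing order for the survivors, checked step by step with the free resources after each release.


Minimum abort set: task-1.
Key observation: task-8 could never have finished before the abort; with (0, 1, 1) returned by task-1, it fits at step 4.
Why nothing smaller works: aborting no one leaves the state deadlocked as given.
One survivor order: task-7, task-0, task-2, task-8, task-5. Verifying each step (post-abort pool first):
  pool = (2, 1, 2)
  task-7: need (2, 1, 1) fits (2, 1, 2); releases (0, 2, 2), pool now (2, 3, 4)
  task-0: need (0, 2, 1) fits (2, 3, 4); releases (1, 1, 0), pool now (3, 4, 4)
  task-2: need (3, 2, 3) fits (3, 4, 4); releases (0, 1, 3), pool now (3, 5, 7)
  task-8: need (3, 2, 7) fits (3, 5, 7); releases (1, 0, 1), pool now (4, 5, 8)
  task-5: need (0, 0, 1) fits (4, 5, 8); releases (0, 2, 0), pool now (4, 7, 8)


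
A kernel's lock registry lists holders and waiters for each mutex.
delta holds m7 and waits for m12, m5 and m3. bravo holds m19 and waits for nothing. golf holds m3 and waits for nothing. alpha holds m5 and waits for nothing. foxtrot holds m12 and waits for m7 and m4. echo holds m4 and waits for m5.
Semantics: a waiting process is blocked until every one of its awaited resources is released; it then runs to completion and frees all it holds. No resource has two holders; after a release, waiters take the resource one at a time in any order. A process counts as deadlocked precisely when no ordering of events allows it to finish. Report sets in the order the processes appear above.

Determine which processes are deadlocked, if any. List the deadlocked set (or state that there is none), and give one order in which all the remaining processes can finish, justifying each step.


Deadlocked set: delta and foxtrot.
Key observation: nobody on the ring delta -> foxtrot -> delta can start until another member finishes, which never happens; no other process is dragged down with it.
One completion order for the rest: bravo, alpha, echo, golf.
Check, step by step:
  bravo waits on nothing -> runs at once and releases m19
  alpha waits on nothing -> runs at once and releases m5
  echo waits on m5 — all released -> runs and releases m4
  golf waits on nothing -> runs at once and releases m3


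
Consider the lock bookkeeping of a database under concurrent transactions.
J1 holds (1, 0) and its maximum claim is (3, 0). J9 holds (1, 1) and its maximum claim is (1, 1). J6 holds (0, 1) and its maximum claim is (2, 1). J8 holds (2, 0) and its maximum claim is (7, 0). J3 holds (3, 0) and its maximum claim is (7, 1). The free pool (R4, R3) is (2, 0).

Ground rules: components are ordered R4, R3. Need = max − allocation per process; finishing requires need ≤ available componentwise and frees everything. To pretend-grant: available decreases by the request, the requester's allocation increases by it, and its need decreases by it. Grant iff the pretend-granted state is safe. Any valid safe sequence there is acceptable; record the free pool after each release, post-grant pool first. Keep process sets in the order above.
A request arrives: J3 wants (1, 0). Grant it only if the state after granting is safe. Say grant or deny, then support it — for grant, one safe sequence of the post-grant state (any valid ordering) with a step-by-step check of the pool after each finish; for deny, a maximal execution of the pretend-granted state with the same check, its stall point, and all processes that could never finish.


GRANT — the state after the grant stays safe, e.g. via J9, J1, J3, J8, J6.
Key observation: the grant leaves (1, 0) free — enough for J9, whose release restarts the cascade.
Verifying the post-grant state step by step:
  pool = (1, 0)
  run J9 (needs (0, 0), free (1, 0)); after release of (1, 1) the pool is (2, 1)
  run J1 (needs (2, 0), free (2, 1)); after release of (1, 0) the pool is (3, 1)
  run J3 (needs (3, 1), free (3, 1)); after release of (4, 0) the pool is (7, 1)
  run J8 (needs (5, 0), free (7, 1)); after release of (2, 0) the pool is (9, 1)
  run J6 (needs (2, 0), free (9, 1)); after release of (0, 1) the pool is (9, 2)


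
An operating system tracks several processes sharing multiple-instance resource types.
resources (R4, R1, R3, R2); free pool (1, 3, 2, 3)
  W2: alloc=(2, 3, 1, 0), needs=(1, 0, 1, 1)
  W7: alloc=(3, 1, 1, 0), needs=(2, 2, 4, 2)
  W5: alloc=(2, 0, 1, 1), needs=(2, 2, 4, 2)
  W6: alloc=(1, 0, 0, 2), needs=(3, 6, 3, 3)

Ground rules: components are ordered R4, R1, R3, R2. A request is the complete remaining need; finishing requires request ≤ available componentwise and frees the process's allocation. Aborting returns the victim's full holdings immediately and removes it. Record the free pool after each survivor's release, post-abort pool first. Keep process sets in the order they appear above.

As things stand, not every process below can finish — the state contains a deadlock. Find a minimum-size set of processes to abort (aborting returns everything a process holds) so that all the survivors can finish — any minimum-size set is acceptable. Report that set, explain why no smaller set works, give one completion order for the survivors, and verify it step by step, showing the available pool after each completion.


Minimum abort set: W5.
Key observation: aborting W5 returns (2, 0, 1, 1), and W7 — hopeless before — runs at step 2 with the returned capacity in the pool.
Why nothing smaller works: aborting no one leaves the state deadlocked as given.
Survivors finish in the order: W2, W7, W6. Check, step by step (pool after the aborts first):
  pool = (3, 3, 3, 4)
  W2: need (1, 0, 1, 1) fits (3, 3, 3, 4); releases (2, 3, 1, 0), pool now (5, 6, 4, 4)
  W7: need (2, 2, 4, 2) fits (5, 6, 4, 4); releases (3, 1, 1, 0), pool now (8, 7, 5, 4)
  W6: need (3, 6, 3, 3) fits (8, 7, 5, 4); releases (1, 0, 0, 2), pool now (9, 7, 5, 6)


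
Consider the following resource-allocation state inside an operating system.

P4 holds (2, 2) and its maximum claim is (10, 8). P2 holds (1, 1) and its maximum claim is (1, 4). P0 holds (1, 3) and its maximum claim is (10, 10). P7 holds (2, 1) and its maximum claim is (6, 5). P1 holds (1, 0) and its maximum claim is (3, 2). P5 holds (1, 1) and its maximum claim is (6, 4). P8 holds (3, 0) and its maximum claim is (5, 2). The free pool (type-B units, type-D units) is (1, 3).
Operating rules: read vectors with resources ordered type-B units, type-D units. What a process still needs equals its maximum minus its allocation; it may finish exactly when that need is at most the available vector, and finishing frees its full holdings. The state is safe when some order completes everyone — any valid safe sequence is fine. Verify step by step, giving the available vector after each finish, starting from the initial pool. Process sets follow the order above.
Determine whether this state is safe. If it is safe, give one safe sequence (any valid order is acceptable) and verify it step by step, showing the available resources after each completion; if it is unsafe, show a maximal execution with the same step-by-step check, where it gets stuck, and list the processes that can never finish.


The state is SAFE; one workable sequence: P2, P8, P7, P5, P4, P1, P0.
Key observation: reading the order forward, P2 is the first process whose need (0, 3) meets the free pool (1, 3) exactly on a resource it requests.
Step-by-step check:
  pool = (1, 3)
  run P2 (needs (0, 3), free (1, 3)); after release of (1, 1) the pool is (2, 4)
  run P8 (needs (2, 2), free (2, 4)); after release of (3, 0) the pool is (5, 4)
  run P7 (needs (4, 4), free (5, 4)); after release of (2, 1) the pool is (7, 5)
  run P5 (needs (5, 3), free (7, 5)); after release of (1, 1) the pool is (8, 6)
  run P4 (needs (8, 6), free (8, 6)); after release of (2, 2) the pool is (10, 8)
  run P1 (needs (2, 2), free (10, 8)); after release of (1, 0) the pool is (11, 8)
  run P0 (needs (9, 7), free (11, 8)); after release of (1, 3) the pool is (12, 11)


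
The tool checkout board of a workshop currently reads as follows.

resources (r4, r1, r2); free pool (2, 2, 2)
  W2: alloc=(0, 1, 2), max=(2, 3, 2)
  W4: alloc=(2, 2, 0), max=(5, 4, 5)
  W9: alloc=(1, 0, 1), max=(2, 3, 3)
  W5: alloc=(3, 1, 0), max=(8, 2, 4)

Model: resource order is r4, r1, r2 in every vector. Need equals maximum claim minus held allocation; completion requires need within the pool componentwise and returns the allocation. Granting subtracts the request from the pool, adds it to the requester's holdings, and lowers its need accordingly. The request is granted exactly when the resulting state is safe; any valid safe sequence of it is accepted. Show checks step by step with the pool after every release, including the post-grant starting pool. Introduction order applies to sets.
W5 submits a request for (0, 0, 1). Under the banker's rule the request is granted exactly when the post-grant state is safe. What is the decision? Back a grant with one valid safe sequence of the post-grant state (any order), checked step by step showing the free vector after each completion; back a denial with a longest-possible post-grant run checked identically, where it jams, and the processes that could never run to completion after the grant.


DENY — the pretend-granted state is unsafe.
Key observation: after W2, W9 the pool peaks at (3, 3, 4), and each blocked process is short somewhere: W4 on r2; W5 on r4.
After a pretend grant, a maximal execution: W2, W9 — then nothing else fits. Verifying each step:
  pool = (2, 2, 1)
  run W2 (needs (2, 2, 0), free (2, 2, 1)); after release of (0, 1, 2) the pool is (2, 3, 3)
  run W9 (needs (1, 3, 2), free (2, 3, 3)); after release of (1, 0, 1) the pool is (3, 3, 4)
  W4 still needs (3, 2, 5) but only (3, 3, 4) is free — short on r2
  W5 still needs (5, 1, 3) but only (3, 3, 4) is free — short on r4
Had the request been granted, W4 and W5 could never finish.


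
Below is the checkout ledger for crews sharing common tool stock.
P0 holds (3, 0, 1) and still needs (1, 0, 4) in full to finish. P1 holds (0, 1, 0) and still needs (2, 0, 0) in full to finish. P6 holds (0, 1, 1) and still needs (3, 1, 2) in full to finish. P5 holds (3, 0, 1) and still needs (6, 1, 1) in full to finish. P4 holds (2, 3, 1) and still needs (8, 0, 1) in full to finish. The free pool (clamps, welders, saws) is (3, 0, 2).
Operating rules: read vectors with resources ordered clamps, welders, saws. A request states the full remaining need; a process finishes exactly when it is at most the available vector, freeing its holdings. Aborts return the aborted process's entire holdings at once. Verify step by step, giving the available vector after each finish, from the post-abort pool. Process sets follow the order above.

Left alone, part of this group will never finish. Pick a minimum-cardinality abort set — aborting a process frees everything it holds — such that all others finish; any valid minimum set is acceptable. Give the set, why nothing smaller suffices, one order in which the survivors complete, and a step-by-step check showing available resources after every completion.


Minimum abort set: P4.
Key observation: the returned (2, 3, 1) from P4 is what brings P0 — unrunnable before, under any order — into play at step 3.
Minimality: the empty abort set fails — the state is deadlocked as it stands.
Survivors finish in the order: P6, P1, P0, P5. Step-by-step check (pool after the aborts first):
  pool = (5, 3, 3)
  run P6 (needs (3, 1, 2), free (5, 3, 3)); after release of (0, 1, 1) the pool is (5, 4, 4)
  run P1 (needs (2, 0, 0), free (5, 4, 4)); after release of (0, 1, 0) the pool is (5, 5, 4)
  run P0 (needs (1, 0, 4), free (5, 5, 4)); after release of (3, 0, 1) the pool is (8, 5, 5)
  run P5 (needs (6, 1, 1), free (8, 5, 5)); after release of (3, 0, 1) the pool is (11, 5, 6)


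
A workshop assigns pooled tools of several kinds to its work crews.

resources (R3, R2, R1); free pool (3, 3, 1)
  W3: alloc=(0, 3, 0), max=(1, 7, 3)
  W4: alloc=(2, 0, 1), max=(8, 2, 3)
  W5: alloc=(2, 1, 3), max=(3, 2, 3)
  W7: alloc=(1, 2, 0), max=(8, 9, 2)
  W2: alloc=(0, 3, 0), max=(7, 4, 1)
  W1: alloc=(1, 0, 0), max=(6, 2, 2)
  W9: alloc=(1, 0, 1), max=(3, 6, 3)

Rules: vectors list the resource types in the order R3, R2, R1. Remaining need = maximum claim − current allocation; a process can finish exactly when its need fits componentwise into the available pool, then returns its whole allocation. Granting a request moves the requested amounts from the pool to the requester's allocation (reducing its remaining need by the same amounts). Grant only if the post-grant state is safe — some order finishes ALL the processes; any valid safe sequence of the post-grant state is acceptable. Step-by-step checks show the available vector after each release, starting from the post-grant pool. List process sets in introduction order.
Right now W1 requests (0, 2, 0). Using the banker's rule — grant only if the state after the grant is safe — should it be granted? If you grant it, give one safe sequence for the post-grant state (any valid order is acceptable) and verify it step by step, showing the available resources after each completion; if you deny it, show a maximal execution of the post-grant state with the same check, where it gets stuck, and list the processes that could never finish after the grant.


GRANT: granting preserves safety; a valid post-grant sequence is W5, W1, W4, W2, W3, W7, W9.
Key observation: with (3, 1, 1) left after the transfer, W5 can run at once — the state stays safe.
Verifying the post-grant state step by step:
  pool = (3, 1, 1)
  W5 needs (1, 1, 0) <= (3, 1, 1) -> finishes; pool += (2, 1, 3) = (5, 2, 4)
  W1 needs (5, 0, 2) <= (5, 2, 4) -> finishes; pool += (1, 2, 0) = (6, 4, 4)
  W4 needs (6, 2, 2) <= (6, 4, 4) -> finishes; pool += (2, 0, 1) = (8, 4, 5)
  W2 needs (7, 1, 1) <= (8, 4, 5) -> finishes; pool += (0, 3, 0) = (8, 7, 5)
  W3 needs (1, 4, 3) <= (8, 7, 5) -> finishes; pool += (0, 3, 0) = (8, 10, 5)
  W7 needs (7, 7, 2) <= (8, 10, 5) -> finishes; pool += (1, 2, 0) = (9, 12, 5)
  W9 needs (2, 6, 2) <= (9, 12, 5) -> finishes; pool += (1, 0, 1) = (10, 12, 6)


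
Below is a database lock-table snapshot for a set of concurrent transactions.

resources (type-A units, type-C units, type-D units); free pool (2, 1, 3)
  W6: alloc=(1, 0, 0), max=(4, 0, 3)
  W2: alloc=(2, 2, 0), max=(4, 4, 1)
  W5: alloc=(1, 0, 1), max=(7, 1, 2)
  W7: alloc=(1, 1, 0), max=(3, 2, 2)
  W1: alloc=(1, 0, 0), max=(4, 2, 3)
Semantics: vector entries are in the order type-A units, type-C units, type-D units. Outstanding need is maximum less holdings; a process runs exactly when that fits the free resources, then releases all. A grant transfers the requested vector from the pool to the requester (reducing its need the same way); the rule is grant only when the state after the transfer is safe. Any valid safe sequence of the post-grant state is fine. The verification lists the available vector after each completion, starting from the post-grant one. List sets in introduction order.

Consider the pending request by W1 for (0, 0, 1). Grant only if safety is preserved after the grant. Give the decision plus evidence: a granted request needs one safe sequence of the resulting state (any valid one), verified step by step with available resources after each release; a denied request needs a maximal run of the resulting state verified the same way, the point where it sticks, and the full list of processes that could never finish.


GRANT: granting preserves safety; a valid post-grant sequence is W7, W1, W2, W5, W6.
Key observation: post-grant, (2, 1, 2) remains, and an order beginning with W7 completes everyone.
Step-by-step check of the post-grant state:
  pool = (2, 1, 2)
  W7 needs (2, 1, 2) <= (2, 1, 2) -> finishes; pool += (1, 1, 0) = (3, 2, 2)
  W1 needs (3, 2, 2) <= (3, 2, 2) -> finishes; pool += (1, 0, 1) = (4, 2, 3)
  W2 needs (2, 2, 1) <= (4, 2, 3) -> finishes; pool += (2, 2, 0) = (6, 4, 3)
  W5 needs (6, 1, 1) <= (6, 4, 3) -> finishes; pool += (1, 0, 1) = (7, 4, 4)
  W6 needs (3, 0, 3) <= (7, 4, 4) -> finishes; pool += (1, 0, 0) = (8, 4, 4)


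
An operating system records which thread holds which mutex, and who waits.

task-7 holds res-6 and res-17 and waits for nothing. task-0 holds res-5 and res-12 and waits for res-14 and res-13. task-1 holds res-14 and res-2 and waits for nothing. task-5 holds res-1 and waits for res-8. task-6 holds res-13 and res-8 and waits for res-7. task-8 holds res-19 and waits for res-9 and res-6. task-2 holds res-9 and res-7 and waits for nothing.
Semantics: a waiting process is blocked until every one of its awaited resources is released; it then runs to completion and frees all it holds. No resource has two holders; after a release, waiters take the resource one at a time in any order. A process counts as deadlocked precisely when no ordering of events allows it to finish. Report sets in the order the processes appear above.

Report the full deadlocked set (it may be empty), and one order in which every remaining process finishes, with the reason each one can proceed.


The deadlocked set is empty.
Key observation: there is no circular wait here — follow any chain and it reaches a process that is free to run now.
A valid finishing order for the others: task-7, task-2, task-8, task-1, task-6, task-5, task-0.
Walking it through:
  run task-7 (it waits on nothing); releases res-6 and res-17
  run task-2 (it waits on nothing); releases res-9 and res-7
  task-8: everything it awaited (res-9 and res-6) is free; runs, freeing res-19
  run task-1 (it waits on nothing); releases res-14 and res-2
  task-6: everything it awaited (res-7) is free; runs, freeing res-13 and res-8
  task-5: everything it awaited (res-8) is free; runs, freeing res-1
  task-0: everything it awaited (res-14 and res-13) is free; runs, freeing res-5 and res-12


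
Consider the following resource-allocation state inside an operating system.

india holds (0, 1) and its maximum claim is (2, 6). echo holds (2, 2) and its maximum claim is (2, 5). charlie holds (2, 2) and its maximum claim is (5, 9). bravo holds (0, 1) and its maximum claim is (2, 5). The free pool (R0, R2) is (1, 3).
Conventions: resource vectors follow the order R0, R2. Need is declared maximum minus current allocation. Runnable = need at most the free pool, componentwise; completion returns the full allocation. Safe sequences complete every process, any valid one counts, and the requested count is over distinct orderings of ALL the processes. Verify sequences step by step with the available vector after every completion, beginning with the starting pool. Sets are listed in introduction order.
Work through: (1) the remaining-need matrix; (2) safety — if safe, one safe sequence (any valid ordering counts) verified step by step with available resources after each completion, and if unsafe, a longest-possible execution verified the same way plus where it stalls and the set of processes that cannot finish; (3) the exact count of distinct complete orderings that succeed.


(1) Outstanding need per process (order R0, R2):
  india: (2, 5)
  echo: (0, 3)
  charlie: (3, 7)
  bravo: (2, 4)
(2) The state is SAFE; one workable sequence: echo, bravo, india, charlie.
Key observation: reading the order forward, echo is the first process whose need (0, 3) meets the free pool (1, 3) exactly on a resource it requests.
Check, step by step:
  pool = (1, 3)
  run echo (needs (0, 3), free (1, 3)); after release of (2, 2) the pool is (3, 5)
  run bravo (needs (2, 4), free (3, 5)); after release of (0, 1) the pool is (3, 6)
  run india (needs (2, 5), free (3, 6)); after release of (0, 1) the pool is (3, 7)
  run charlie (needs (3, 7), free (3, 7)); after release of (2, 2) the pool is (5, 9)
(3) Exactly 2 of the possible complete orderings are safe sequences.


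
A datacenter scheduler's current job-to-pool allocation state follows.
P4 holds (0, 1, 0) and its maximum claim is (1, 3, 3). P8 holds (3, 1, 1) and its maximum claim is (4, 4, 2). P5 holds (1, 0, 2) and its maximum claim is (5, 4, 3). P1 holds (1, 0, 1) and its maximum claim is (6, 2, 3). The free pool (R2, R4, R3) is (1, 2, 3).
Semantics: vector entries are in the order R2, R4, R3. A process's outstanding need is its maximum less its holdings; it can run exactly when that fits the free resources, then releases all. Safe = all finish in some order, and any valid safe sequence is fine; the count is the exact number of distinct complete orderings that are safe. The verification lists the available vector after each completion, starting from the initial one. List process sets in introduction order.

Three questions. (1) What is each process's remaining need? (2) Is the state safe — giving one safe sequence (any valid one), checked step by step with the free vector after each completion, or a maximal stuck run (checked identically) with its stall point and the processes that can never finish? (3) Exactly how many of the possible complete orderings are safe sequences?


(1) Remaining need (order R2, R4, R3):
  P4: (1, 2, 3)
  P8: (1, 3, 1)
  P5: (4, 4, 1)
  P1: (5, 2, 2)
(2) SAFE — a valid safe sequence is P4, P8, P5, P1.
Key observation: P4 marks the first exact bind of the order: its need (1, 2, 3) fits the free (1, 2, 3) with zero slack on a requested resource.
Walking it through:
  pool = (1, 2, 3)
  run P4 (needs (1, 2, 3), free (1, 2, 3)); after release of (0, 1, 0) the pool is (1, 3, 3)
  run P8 (needs (1, 3, 1), free (1, 3, 3)); after release of (3, 1, 1) the pool is (4, 4, 4)
  run P5 (needs (4, 4, 1), free (4, 4, 4)); after release of (1, 0, 2) the pool is (5, 4, 6)
  run P1 (needs (5, 2, 2), free (5, 4, 6)); after release of (1, 0, 1) the pool is (6, 4, 7)
(3) The exact count: 1 of the possible complete orderings is a safe sequence.


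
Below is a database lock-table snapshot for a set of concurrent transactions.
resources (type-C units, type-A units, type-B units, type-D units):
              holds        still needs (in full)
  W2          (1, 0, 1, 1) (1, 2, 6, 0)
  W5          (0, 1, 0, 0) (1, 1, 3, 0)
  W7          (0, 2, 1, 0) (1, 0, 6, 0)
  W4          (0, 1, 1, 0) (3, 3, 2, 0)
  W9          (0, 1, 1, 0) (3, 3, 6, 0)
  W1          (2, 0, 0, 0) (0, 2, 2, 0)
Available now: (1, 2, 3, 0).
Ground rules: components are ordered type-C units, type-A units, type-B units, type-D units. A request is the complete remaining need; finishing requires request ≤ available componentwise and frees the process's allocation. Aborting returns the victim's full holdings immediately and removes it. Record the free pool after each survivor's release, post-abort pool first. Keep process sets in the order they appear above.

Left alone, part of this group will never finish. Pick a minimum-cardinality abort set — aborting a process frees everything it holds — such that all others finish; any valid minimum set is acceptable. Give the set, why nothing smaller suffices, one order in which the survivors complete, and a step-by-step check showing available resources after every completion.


Abort W7 and W9.
Key observation: the deadlocked W2 becomes finishable only because W7 and W9 released (0, 3, 2, 0); it completes at step 3 below.
Why nothing smaller works — every single abort fails: W2 alone leaves W7 blocked (short on type-B units); W5 alone leaves W2 blocked (short on type-B units); W7 alone leaves W2 blocked (short on type-B units); W4 alone leaves W2 blocked (short on type-B units); W9 alone leaves W2 blocked (short on type-B units); W1 alone leaves W2 blocked (short on type-B units).
Survivors finish in the order: W1, W4, W2, W5. Step-by-step check (pool after the aborts first):
  pool = (1, 5, 5, 0)
  run W1 (needs (0, 2, 2, 0), free (1, 5, 5, 0)); after release of (2, 0, 0, 0) the pool is (3, 5, 5, 0)
  run W4 (needs (3, 3, 2, 0), free (3, 5, 5, 0)); after release of (0, 1, 1, 0) the pool is (3, 6, 6, 0)
  run W2 (needs (1, 2, 6, 0), free (3, 6, 6, 0)); after release of (1, 0, 1, 1) the pool is (4, 6, 7, 1)
  run W5 (needs (1, 1, 3, 0), free (4, 6, 7, 1)); after release of (0, 1, 0, 0) the pool is (4, 7, 7, 1)


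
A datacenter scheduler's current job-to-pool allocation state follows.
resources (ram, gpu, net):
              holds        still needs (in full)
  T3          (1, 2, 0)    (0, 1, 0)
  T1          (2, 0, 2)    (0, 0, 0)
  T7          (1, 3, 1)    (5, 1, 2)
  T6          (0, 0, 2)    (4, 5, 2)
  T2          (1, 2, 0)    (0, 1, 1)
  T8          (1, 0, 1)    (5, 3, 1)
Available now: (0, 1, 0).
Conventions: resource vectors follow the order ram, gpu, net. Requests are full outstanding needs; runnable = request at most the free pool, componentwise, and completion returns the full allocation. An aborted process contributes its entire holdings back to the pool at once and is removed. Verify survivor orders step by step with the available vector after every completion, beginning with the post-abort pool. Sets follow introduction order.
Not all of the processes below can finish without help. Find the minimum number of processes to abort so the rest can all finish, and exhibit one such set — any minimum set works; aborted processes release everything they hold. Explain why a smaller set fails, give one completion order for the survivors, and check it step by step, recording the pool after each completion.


Abort T7.
Key observation: before aborting T7, T8 was permanently blocked — no order could ever run it; afterwards it completes at step 5.
No smaller set exists: with zero aborts the deadlock remains.
The survivors complete as T3, T2, T1, T6, T8. Step-by-step check (starting from the post-abort pool):
  pool = (1, 4, 1)
  T3 needs (0, 1, 0) <= (1, 4, 1) -> finishes; pool += (1, 2, 0) = (2, 6, 1)
  T2 needs (0, 1, 1) <= (2, 6, 1) -> finishes; pool += (1, 2, 0) = (3, 8, 1)
  T1 needs (0, 0, 0) <= (3, 8, 1) -> finishes; pool += (2, 0, 2) = (5, 8, 3)
  T6 needs (4, 5, 2) <= (5, 8, 3) -> finishes; pool += (0, 0, 2) = (5, 8, 5)
  T8 needs (5, 3, 1) <= (5, 8, 5) -> finishes; pool += (1, 0, 1) = (6, 8, 6)


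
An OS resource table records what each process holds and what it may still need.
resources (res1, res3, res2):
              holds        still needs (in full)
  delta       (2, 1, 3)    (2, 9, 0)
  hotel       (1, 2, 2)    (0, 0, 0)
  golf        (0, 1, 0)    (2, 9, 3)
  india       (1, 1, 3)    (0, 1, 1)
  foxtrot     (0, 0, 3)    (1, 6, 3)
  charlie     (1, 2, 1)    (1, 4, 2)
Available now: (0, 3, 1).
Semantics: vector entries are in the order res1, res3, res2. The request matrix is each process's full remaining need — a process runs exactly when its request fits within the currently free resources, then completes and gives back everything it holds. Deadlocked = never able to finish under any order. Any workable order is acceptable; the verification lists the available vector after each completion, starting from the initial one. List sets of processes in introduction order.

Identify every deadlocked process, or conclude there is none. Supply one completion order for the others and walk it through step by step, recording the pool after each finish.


Deadlocked: delta and golf.
Key observation: hotel, india, foxtrot, charlie can finish, but then (3, 8, 10) is all there is, and the blocked group's res3 demands exceed it.
A valid finishing order for the others: hotel, india, foxtrot, charlie. Check, step by step:
  pool = (0, 3, 1)
  run hotel (needs (0, 0, 0), free (0, 3, 1)); after release of (1, 2, 2) the pool is (1, 5, 3)
  run india (needs (0, 1, 1), free (1, 5, 3)); after release of (1, 1, 3) the pool is (2, 6, 6)
  run foxtrot (needs (1, 6, 3), free (2, 6, 6)); after release of (0, 0, 3) the pool is (2, 6, 9)
  run charlie (needs (1, 4, 2), free (2, 6, 9)); after release of (1, 2, 1) the pool is (3, 8, 10)
The blocked processes can never fit:
  delta still needs (2, 9, 0) but only (3, 8, 10) is free — short on res3
  golf still needs (2, 9, 3) but only (3, 8, 10) is free — short on res3


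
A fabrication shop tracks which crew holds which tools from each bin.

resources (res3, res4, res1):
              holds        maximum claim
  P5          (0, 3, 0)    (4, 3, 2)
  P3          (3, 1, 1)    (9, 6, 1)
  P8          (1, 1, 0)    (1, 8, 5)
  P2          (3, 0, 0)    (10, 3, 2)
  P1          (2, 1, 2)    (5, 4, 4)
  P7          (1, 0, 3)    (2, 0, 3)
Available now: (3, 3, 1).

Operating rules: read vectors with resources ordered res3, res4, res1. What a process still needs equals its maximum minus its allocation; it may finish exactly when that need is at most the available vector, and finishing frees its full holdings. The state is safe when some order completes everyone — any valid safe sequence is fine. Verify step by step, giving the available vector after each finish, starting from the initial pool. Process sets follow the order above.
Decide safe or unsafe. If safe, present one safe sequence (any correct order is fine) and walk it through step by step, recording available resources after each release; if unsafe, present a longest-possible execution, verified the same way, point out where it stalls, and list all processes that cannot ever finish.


The state is SAFE; one workable sequence: P7, P5, P1, P8, P2, P3.
Key observation: at P5 the run first touches a limit — (4, 0, 2) against (4, 3, 4), exact on a resource it actually requests.
Verifying each step:
  pool = (3, 3, 1)
  P7 needs (1, 0, 0) <= (3, 3, 1) -> finishes; pool += (1, 0, 3) = (4, 3, 4)
  P5 needs (4, 0, 2) <= (4, 3, 4) -> finishes; pool += (0, 3, 0) = (4, 6, 4)
  P1 needs (3, 3, 2) <= (4, 6, 4) -> finishes; pool += (2, 1, 2) = (6, 7, 6)
  P8 needs (0, 7, 5) <= (6, 7, 6) -> finishes; pool += (1, 1, 0) = (7, 8, 6)
  P2 needs (7, 3, 2) <= (7, 8, 6) -> finishes; pool += (3, 0, 0) = (10, 8, 6)
  P3 needs (6, 5, 0) <= (10, 8, 6) -> finishes; pool += (3, 1, 1) = (13, 9, 7)


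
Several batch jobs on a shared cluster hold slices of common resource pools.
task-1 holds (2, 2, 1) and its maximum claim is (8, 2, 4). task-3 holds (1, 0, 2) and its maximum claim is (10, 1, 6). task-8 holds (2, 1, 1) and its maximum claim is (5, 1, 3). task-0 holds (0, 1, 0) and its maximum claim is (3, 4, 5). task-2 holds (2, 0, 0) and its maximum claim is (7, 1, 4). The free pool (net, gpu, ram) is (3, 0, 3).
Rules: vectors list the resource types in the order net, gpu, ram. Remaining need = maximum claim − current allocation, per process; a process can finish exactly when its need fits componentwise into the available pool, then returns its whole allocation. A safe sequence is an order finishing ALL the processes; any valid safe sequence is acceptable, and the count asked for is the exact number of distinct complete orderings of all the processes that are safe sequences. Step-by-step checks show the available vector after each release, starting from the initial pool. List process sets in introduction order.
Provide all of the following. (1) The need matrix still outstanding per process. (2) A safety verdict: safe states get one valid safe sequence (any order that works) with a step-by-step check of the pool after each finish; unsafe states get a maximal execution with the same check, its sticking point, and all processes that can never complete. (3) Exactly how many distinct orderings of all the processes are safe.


(1) Need matrix, components ordered net, gpu, ram:
  task-1: (6, 0, 3)
  task-3: (9, 1, 4)
  task-8: (3, 0, 2)
  task-0: (3, 3, 5)
  task-2: (5, 1, 4)
(2) The state is SAFE; one workable sequence: task-8, task-2, task-1, task-3, task-0.
Key observation: task-8 is the earliest step where a requested resource binds exactly: need (3, 0, 2), pool (3, 0, 3) at its turn.
Walking it through:
  pool = (3, 0, 3)
  task-8: need (3, 0, 2) fits (3, 0, 3); releases (2, 1, 1), pool now (5, 1, 4)
  task-2: need (5, 1, 4) fits (5, 1, 4); releases (2, 0, 0), pool now (7, 1, 4)
  task-1: need (6, 0, 3) fits (7, 1, 4); releases (2, 2, 1), pool now (9, 3, 5)
  task-3: need (9, 1, 4) fits (9, 3, 5); releases (1, 0, 2), pool now (10, 3, 7)
  task-0: need (3, 3, 5) fits (10, 3, 7); releases (0, 1, 0), pool now (10, 4, 7)
(3) Precisely 2 of the possible complete orderings are safe sequences.
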